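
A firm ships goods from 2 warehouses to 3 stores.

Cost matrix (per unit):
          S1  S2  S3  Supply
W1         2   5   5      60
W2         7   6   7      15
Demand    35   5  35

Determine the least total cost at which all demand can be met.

One minimum-cost allocation:
  W1->S1: 35 × 2 = 70
  W1->S3: 25 × 5 = 125
  W2->S2: 5 × 6 = 30
  W2->S3: 10 × 7 = 70
Total = 70 + 125 + 30 + 70 = 295.

295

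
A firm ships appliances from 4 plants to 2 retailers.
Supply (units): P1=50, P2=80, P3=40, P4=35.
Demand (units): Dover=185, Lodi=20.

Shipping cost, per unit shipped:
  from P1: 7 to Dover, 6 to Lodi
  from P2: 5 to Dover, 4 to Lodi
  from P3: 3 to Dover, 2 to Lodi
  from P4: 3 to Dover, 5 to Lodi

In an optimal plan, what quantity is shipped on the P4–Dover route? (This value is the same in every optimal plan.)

35

Solving gives:
  P1 to Dover: 30 × 7 = 210
  P1 to Lodi: 20 × 6 = 120
  P2 to Dover: 80 × 5 = 400
  P3 to Dover: 40 × 3 = 120
  P4 to Dover: 35 × 3 = 105
Total cost = 955.
So P4→Dover carries 35 units.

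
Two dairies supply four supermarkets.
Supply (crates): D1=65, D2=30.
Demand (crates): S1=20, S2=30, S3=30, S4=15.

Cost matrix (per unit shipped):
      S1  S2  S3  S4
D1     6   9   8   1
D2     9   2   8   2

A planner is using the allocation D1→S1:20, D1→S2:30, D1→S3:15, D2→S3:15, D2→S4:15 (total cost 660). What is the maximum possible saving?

225

Current plan cost = 20·6 + 30·9 + 15·8 + 15·8 + 15·2 = 660.
Optimal plan:
  D1–S1: 20 × 6 = 120
  D1–S3: 30 × 8 = 240
  D1–S4: 15 × 1 = 15
  D2–S2: 30 × 2 = 60
Optimal cost = 435.
Saving = 660 − 435 = 225.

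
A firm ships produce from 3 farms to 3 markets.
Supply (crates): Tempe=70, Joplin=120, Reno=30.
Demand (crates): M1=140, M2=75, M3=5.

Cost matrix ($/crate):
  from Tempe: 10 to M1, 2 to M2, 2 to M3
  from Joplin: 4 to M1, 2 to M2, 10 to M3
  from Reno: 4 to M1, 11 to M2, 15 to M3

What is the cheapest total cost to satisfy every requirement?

720

An optimal shipping plan:
  Tempe–M2: 65 × $2 = $130
  Tempe–M3: 5 × $2 = $10
  Joplin–M1: 110 × $4 = $440
  Joplin–M2: 10 × $2 = $20
  Reno–M1: 30 × $4 = $120
Total = 130 + 10 + 440 + 20 + 120 = $720.
(Supply check: Tempe ships 70; Joplin ships 120; Reno ships 30.)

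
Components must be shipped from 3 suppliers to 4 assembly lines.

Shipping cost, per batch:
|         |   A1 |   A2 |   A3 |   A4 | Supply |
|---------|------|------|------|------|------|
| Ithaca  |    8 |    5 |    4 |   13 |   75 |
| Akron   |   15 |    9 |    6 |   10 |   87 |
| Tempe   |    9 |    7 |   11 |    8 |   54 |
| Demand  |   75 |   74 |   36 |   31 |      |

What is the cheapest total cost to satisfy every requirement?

One minimum-cost allocation:
  Ithaca→A1: 21 × 8 = 168
  Ithaca→A2: 54 × 5 = 270
  Akron→A2: 20 × 9 = 180
  Akron→A3: 36 × 6 = 216
  Akron→A4: 31 × 10 = 310
  Tempe→A1: 54 × 9 = 486
Total = 168 + 270 + 180 + 216 + 310 + 486 = 1630.
(Supply check: Ithaca ships 75; Akron ships 87; Tempe ships 54.)

1630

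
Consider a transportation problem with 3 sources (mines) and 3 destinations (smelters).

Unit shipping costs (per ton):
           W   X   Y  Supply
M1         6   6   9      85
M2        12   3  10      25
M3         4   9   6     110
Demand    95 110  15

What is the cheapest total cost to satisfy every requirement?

An optimal shipping plan:
  M1 to X: 85 tons
  M2 to X: 25 tons
  M3 to W: 95 tons
  M3 to Y: 15 tons
Total cost = 1055.
(Supply check: M1 ships 85; M2 ships 25; M3 ships 110.)

1055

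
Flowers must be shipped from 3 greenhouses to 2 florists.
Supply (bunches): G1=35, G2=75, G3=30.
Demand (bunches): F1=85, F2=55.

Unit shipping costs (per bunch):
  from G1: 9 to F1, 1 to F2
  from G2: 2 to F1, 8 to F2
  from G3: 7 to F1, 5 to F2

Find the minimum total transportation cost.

An optimal shipping plan:
  G1 to F2: 35 × 1 = 35
  G2 to F1: 75 × 2 = 150
  G3 to F1: 10 × 7 = 70
  G3 to F2: 20 × 5 = 100
Total = 35 + 150 + 70 + 100 = 355.
(Supply check: G1 ships 35; G2 ships 75; G3 ships 30.)

355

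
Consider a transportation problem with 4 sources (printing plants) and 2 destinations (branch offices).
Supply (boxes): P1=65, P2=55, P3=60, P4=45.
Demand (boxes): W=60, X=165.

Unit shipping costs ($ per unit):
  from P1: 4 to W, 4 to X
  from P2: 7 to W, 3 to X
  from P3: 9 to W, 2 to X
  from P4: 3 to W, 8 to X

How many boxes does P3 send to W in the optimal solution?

The minimum-cost plan:
  P1–W: 15 boxes
  P1–X: 50 boxes
  P2–X: 55 boxes
  P3–X: 60 boxes
  P4–W: 45 boxes
Total cost = $680.
The route P3→W is not used.

0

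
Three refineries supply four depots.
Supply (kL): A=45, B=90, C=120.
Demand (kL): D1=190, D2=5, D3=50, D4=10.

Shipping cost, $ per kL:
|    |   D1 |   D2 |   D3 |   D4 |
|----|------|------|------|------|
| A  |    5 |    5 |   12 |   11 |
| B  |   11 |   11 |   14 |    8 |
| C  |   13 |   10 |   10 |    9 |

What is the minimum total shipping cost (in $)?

Optimal allocation:
  A–D1: 45 × $5 = $225
  B–D1: 90 × $11 = $990
  C–D1: 55 × $13 = $715
  C–D2: 5 × $10 = $50
  C–D3: 50 × $10 = $500
  C–D4: 10 × $9 = $90
Total = 225 + 990 + 715 + 50 + 500 + 90 = $2570.

2570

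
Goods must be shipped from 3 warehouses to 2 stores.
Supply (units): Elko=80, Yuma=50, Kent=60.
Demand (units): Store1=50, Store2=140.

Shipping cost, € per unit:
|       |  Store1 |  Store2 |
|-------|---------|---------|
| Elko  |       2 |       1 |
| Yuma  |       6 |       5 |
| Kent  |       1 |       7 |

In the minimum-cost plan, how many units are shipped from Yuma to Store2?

50

The minimum-cost plan:
  Elko–Store2: 80 × €1 = €80
  Yuma–Store2: 50 × €5 = €250
  Kent–Store1: 50 × €1 = €50
  Kent–Store2: 10 × €7 = €70
Total cost = €450.
So Yuma→Store2 carries 50 units.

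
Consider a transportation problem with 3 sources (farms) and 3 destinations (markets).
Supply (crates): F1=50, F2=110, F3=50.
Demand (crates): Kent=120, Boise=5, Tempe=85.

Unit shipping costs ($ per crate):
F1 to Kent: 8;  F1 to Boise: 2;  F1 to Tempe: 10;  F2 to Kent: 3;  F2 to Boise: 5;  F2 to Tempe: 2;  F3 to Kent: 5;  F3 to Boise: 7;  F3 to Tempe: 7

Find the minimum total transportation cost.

One minimum-cost allocation:
  F1->Kent: 45 crates
  F1->Boise: 5 crates
  F2->Kent: 25 crates
  F2->Tempe: 85 crates
  F3->Kent: 50 crates
Total cost = $865.
(Supply check: F1 ships 50; F2 ships 110; F3 ships 50.)

865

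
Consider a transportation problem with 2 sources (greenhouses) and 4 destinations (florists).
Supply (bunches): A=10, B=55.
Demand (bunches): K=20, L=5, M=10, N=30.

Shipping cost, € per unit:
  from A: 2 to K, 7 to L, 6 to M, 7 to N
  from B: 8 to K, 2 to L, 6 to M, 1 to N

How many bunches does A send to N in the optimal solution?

The minimum-cost plan:
  A→K: 10 × €2 = €20
  B→K: 10 × €8 = €80
  B→L: 5 × €2 = €10
  B→M: 10 × €6 = €60
  B→N: 30 × €1 = €30
Total cost = €200.
The route A→N is not used.

0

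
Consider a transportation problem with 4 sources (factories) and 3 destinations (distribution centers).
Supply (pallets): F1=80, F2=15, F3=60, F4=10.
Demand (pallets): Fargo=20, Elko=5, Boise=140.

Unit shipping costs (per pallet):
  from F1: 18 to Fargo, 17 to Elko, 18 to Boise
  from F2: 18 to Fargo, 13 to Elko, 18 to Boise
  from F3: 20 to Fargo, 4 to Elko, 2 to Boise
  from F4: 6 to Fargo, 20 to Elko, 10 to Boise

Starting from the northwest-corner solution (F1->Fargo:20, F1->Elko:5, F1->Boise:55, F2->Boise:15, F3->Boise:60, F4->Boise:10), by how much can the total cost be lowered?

Current plan cost = 20·18 + 5·17 + 55·18 + 15·18 + 60·2 + 10·10 = 1925.
Optimal plan:
  F1–Boise: 80 × 18 = 1440
  F2–Fargo: 10 × 18 = 180
  F2–Elko: 5 × 13 = 65
  F3–Boise: 60 × 2 = 120
  F4–Fargo: 10 × 6 = 60
Optimal cost = 1865.
Saving = 1925 − 1865 = 60.

60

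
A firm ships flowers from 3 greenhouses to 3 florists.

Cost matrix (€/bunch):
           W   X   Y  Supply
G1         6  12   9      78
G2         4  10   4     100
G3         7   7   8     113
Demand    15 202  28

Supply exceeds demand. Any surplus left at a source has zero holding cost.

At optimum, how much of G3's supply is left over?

0

An optimal plan:
  G1 to X: 32 × €12 = €384
  G2 to W: 15 × €4 = €60
  G2 to X: 57 × €10 = €570
  G2 to Y: 28 × €4 = €112
  G3 to X: 113 × €7 = €791
Total cost = €1917.
G3 ships 113 of its 113, leaving 0.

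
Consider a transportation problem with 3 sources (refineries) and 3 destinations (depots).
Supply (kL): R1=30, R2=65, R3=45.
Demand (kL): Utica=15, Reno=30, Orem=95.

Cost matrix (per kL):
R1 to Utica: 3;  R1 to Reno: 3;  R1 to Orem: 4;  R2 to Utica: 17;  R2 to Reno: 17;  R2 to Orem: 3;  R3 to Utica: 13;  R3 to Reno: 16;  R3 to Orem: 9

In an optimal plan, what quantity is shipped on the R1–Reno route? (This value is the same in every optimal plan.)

Optimal shipments:
  R1->Reno: 30 × 3 = 90
  R2->Orem: 65 × 3 = 195
  R3->Utica: 15 × 13 = 195
  R3->Orem: 30 × 9 = 270
Total cost = 750.
So R1→Reno carries 30 kL.

30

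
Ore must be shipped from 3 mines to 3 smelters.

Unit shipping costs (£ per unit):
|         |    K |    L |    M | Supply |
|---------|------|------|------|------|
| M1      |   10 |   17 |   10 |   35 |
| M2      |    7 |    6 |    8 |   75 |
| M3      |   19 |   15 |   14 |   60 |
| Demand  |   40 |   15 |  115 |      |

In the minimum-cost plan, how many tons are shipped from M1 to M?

Optimal shipments:
  M1–M: 35 tons
  M2–K: 40 tons
  M2–L: 15 tons
  M2–M: 20 tons
  M3–M: 60 tons
Total cost = £1720.
So M1→M carries 35 tons.

35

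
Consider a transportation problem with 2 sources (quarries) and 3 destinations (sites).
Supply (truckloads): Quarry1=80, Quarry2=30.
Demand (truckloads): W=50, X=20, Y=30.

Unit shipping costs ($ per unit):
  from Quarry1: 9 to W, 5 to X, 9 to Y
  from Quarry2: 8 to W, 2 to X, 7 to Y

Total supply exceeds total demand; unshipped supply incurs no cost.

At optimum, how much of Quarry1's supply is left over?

10

An optimal plan:
  Quarry1->W: 50 × $9 = $450
  Quarry1->Y: 20 × $9 = $180
  Quarry2->X: 20 × $2 = $40
  Quarry2->Y: 10 × $7 = $70
Total cost = $740.
Quarry1 ships 70 of its 80, leaving 10.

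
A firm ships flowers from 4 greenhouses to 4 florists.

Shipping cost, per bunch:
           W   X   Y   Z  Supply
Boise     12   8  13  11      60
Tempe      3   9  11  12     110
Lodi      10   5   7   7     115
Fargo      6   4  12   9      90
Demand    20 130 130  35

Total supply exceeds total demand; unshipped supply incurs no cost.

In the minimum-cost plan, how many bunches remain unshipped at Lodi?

An optimal plan:
  Boise→X: 40 bunches
  Boise→Z: 20 bunches
  Tempe→W: 20 bunches
  Tempe→Y: 30 bunches
  Lodi→Y: 100 bunches
  Lodi→Z: 15 bunches
  Fargo→X: 90 bunches
Total cost = 2095.
Lodi ships 115 of its 115, leaving 0.

0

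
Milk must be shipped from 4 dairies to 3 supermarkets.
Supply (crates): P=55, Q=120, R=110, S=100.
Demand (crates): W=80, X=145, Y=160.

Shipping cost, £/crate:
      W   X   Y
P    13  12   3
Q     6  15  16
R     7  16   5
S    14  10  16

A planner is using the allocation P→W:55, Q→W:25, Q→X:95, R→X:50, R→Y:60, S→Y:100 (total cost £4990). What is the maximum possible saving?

2150

Current plan cost = 55·13 + 25·6 + 95·15 + 50·16 + 60·5 + 100·16 = £4990.
Optimal plan:
  P→X: 5 × £12 = £60
  P→Y: 50 × £3 = £150
  Q→W: 80 × £6 = £480
  Q→X: 40 × £15 = £600
  R→Y: 110 × £5 = £550
  S→X: 100 × £10 = £1000
Optimal cost = £2840.
Saving = 4990 − 2840 = £2150.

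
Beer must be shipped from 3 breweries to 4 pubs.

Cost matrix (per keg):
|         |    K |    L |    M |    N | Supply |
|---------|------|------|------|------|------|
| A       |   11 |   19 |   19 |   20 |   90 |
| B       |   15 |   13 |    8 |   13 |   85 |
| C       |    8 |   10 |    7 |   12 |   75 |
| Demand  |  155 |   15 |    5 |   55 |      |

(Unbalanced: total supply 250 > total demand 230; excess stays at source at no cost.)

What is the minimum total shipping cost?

2430

One minimum-cost allocation:
  A–K: 80 × 11 = 880
  B–L: 15 × 13 = 195
  B–M: 5 × 8 = 40
  B–N: 55 × 13 = 715
  C–K: 75 × 8 = 600
Total = 880 + 195 + 40 + 715 + 600 = 2430.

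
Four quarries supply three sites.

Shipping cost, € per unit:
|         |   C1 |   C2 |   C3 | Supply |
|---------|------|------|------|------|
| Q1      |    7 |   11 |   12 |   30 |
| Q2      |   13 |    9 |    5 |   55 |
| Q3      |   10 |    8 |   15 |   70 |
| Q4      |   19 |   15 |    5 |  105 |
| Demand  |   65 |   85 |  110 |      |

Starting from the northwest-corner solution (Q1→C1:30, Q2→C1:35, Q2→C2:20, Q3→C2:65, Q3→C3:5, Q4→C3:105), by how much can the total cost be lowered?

Current plan cost = 30·7 + 35·13 + 20·9 + 65·8 + 5·15 + 105·5 = €1965.
Optimal plan:
  Q1->C1: 30 truckloads
  Q2->C2: 50 truckloads
  Q2->C3: 5 truckloads
  Q3->C1: 35 truckloads
  Q3->C2: 35 truckloads
  Q4->C3: 105 truckloads
Optimal cost = €1840.
Saving = 1965 − 1840 = €125.

125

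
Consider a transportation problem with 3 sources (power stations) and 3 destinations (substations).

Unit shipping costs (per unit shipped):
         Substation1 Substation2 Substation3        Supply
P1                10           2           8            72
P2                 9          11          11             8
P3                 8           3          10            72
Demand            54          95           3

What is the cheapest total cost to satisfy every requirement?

One minimum-cost allocation:
  P1–Substation2: 69 × 2 = 138
  P1–Substation3: 3 × 8 = 24
  P2–Substation1: 8 × 9 = 72
  P3–Substation1: 46 × 8 = 368
  P3–Substation2: 26 × 3 = 78
Total = 138 + 24 + 72 + 368 + 78 = 680.

680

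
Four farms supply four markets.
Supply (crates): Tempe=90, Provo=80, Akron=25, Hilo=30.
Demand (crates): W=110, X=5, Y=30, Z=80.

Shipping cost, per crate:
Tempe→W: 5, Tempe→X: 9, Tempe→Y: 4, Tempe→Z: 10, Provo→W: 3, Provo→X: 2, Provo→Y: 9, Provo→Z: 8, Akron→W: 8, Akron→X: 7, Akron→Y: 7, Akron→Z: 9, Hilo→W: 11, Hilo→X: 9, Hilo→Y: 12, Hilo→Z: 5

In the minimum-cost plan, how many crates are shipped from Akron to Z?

Solving gives:
  Tempe->W: 60 × 5 = 300
  Tempe->Y: 30 × 4 = 120
  Provo->W: 50 × 3 = 150
  Provo->X: 5 × 2 = 10
  Provo->Z: 25 × 8 = 200
  Akron->Z: 25 × 9 = 225
  Hilo->Z: 30 × 5 = 150
Total cost = 1155.
So Akron→Z carries 25 crates.

25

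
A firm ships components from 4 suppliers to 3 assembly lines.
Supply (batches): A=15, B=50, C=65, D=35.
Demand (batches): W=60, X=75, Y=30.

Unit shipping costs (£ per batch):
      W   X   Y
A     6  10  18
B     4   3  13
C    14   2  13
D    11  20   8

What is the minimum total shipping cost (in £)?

A cheapest plan:
  A to W: 15 × £6 = £90
  B to W: 40 × £4 = £160
  B to X: 10 × £3 = £30
  C to X: 65 × £2 = £130
  D to W: 5 × £11 = £55
  D to Y: 30 × £8 = £240
Total = 90 + 160 + 30 + 130 + 55 + 240 = £705.
(Supply check: A ships 15; B ships 50; C ships 65; D ships 35.)

705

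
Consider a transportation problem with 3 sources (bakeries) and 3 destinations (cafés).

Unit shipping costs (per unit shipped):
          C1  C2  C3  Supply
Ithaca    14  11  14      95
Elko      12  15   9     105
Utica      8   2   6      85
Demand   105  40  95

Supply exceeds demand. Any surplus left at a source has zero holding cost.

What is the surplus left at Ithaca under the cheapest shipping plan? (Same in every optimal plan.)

45

An optimal plan:
  Ithaca→C1: 50 × 14 = 700
  Elko→C1: 10 × 12 = 120
  Elko→C3: 95 × 9 = 855
  Utica→C1: 45 × 8 = 360
  Utica→C2: 40 × 2 = 80
Total cost = 2115.
Ithaca ships 50 of its 95, leaving 45.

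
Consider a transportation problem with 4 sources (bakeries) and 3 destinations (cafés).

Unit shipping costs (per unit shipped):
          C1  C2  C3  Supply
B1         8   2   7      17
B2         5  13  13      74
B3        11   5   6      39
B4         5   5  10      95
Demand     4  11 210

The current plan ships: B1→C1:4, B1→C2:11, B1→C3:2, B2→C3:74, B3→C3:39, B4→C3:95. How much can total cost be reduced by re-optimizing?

Current plan cost = 4·8 + 11·2 + 2·7 + 74·13 + 39·6 + 95·10 = 2214.
Optimal plan:
  B1 to C2: 11 × 2 = 22
  B1 to C3: 6 × 7 = 42
  B2 to C1: 4 × 5 = 20
  B2 to C3: 70 × 13 = 910
  B3 to C3: 39 × 6 = 234
  B4 to C3: 95 × 10 = 950
Optimal cost = 2178.
Saving = 2214 − 2178 = 36.

36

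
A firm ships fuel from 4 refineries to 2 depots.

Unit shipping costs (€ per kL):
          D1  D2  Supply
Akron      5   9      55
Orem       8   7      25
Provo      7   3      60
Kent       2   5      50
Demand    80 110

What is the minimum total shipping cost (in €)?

805

An optimal shipping plan:
  Akron–D1: 55 × €5 = €275
  Orem–D2: 25 × €7 = €175
  Provo–D2: 60 × €3 = €180
  Kent–D1: 25 × €2 = €50
  Kent–D2: 25 × €5 = €125
Total = 275 + 175 + 180 + 50 + 125 = €805.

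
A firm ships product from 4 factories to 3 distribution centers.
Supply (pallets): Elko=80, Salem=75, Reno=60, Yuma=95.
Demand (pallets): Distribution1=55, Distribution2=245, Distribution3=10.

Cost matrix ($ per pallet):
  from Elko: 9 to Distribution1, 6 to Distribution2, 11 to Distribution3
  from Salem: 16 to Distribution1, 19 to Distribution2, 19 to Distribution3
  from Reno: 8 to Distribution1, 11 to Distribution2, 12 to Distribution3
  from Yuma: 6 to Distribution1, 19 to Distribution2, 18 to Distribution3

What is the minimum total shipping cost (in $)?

One minimum-cost allocation:
  Elko->Distribution2: 80 pallets
  Salem->Distribution2: 75 pallets
  Reno->Distribution2: 60 pallets
  Yuma->Distribution1: 55 pallets
  Yuma->Distribution2: 30 pallets
  Yuma->Distribution3: 10 pallets
Total cost = $3645.

3645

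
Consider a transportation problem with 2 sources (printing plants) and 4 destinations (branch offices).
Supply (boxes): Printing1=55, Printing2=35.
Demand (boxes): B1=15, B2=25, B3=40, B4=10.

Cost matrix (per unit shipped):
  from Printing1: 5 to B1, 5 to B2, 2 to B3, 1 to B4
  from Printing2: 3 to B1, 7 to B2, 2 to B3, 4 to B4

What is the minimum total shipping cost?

Optimal allocation:
  Printing1 to B2: 25 × 5 = 125
  Printing1 to B3: 20 × 2 = 40
  Printing1 to B4: 10 × 1 = 10
  Printing2 to B1: 15 × 3 = 45
  Printing2 to B3: 20 × 2 = 40
Total = 125 + 40 + 10 + 45 + 40 = 260.
(Supply check: Printing1 ships 55; Printing2 ships 35.)

260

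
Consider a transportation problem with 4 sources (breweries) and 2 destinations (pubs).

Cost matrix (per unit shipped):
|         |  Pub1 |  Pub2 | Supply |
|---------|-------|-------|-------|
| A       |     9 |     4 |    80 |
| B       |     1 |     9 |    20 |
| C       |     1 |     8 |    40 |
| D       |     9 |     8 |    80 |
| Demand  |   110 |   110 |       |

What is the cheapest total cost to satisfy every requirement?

Optimal allocation:
  A–Pub2: 80 kegs
  B–Pub1: 20 kegs
  C–Pub1: 40 kegs
  D–Pub1: 50 kegs
  D–Pub2: 30 kegs
Total cost = 1070.
(Supply check: A ships 80; B ships 20; C ships 40; D ships 80.)

1070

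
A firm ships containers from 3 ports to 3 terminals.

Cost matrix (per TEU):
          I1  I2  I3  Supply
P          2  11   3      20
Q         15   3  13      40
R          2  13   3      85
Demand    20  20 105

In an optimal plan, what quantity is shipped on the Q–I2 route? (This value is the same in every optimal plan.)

The minimum-cost plan:
  P→I3: 20 × 3 = 60
  Q→I2: 20 × 3 = 60
  Q→I3: 20 × 13 = 260
  R→I1: 20 × 2 = 40
  R→I3: 65 × 3 = 195
Total cost = 615.
So Q→I2 carries 20 TEU.

20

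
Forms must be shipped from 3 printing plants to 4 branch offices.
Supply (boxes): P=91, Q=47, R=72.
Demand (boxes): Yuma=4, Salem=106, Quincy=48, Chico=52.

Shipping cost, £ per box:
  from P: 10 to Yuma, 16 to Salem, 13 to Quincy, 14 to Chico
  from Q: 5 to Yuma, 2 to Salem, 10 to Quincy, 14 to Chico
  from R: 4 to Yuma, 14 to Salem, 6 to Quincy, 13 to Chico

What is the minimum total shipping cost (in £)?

An optimal shipping plan:
  P->Salem: 39 × £16 = £624
  P->Chico: 52 × £14 = £728
  Q->Salem: 47 × £2 = £94
  R->Yuma: 4 × £4 = £16
  R->Salem: 20 × £14 = £280
  R->Quincy: 48 × £6 = £288
Total = 624 + 728 + 94 + 16 + 280 + 288 = £2030.

2030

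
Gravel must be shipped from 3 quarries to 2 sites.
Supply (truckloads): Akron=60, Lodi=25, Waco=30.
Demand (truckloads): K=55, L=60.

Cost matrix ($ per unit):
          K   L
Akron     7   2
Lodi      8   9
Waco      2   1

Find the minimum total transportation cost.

One minimum-cost allocation:
  Akron–L: 60 × $2 = $120
  Lodi–K: 25 × $8 = $200
  Waco–K: 30 × $2 = $60
Total = 120 + 200 + 60 = $380.

380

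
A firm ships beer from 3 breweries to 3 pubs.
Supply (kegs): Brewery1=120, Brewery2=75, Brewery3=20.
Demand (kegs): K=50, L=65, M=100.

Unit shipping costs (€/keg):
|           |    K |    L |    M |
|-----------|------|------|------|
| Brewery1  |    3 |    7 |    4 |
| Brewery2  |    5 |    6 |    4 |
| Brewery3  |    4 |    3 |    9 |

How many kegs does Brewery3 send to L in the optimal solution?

Optimal shipments:
  Brewery1–K: 50 × €3 = €150
  Brewery1–M: 70 × €4 = €280
  Brewery2–L: 45 × €6 = €270
  Brewery2–M: 30 × €4 = €120
  Brewery3–L: 20 × €3 = €60
Total cost = €880.
So Brewery3→L carries 20 kegs.

20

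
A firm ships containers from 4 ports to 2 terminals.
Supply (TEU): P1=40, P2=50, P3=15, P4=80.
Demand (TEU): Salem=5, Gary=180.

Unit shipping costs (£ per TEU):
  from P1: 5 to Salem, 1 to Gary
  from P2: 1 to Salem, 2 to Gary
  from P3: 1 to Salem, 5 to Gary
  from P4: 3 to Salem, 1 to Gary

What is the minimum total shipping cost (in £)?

Optimal allocation:
  P1 to Gary: 40 × £1 = £40
  P2 to Gary: 50 × £2 = £100
  P3 to Salem: 5 × £1 = £5
  P3 to Gary: 10 × £5 = £50
  P4 to Gary: 80 × £1 = £80
Total = 40 + 100 + 5 + 50 + 80 = £275.
(Supply check: P1 ships 40; P2 ships 50; P3 ships 15; P4 ships 80.)

275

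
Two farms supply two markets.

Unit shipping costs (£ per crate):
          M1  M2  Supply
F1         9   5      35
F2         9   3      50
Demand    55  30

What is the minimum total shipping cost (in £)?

An optimal shipping plan:
  F1->M1: 35 crates
  F2->M1: 20 crates
  F2->M2: 30 crates
Total cost = £585.

585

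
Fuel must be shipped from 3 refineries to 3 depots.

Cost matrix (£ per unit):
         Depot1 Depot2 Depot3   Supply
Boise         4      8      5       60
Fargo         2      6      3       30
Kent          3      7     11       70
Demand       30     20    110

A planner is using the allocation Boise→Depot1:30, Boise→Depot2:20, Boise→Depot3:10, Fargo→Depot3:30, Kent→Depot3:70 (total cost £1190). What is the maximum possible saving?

Current plan cost = 30·4 + 20·8 + 10·5 + 30·3 + 70·11 = £1190.
Optimal plan:
  Boise to Depot3: 60 × £5 = £300
  Fargo to Depot3: 30 × £3 = £90
  Kent to Depot1: 30 × £3 = £90
  Kent to Depot2: 20 × £7 = £140
  Kent to Depot3: 20 × £11 = £220
Optimal cost = £840.
Saving = 1190 − 840 = £350.

350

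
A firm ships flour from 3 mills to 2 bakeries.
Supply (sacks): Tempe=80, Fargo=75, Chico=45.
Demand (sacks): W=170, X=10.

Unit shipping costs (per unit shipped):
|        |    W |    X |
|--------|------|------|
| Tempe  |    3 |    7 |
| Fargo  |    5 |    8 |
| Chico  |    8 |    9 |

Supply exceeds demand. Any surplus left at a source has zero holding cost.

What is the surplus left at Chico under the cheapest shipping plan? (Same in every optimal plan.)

20

An optimal plan:
  Tempe to W: 80 sacks
  Fargo to W: 75 sacks
  Chico to W: 15 sacks
  Chico to X: 10 sacks
Total cost = 825.
Chico ships 25 of its 45, leaving 20.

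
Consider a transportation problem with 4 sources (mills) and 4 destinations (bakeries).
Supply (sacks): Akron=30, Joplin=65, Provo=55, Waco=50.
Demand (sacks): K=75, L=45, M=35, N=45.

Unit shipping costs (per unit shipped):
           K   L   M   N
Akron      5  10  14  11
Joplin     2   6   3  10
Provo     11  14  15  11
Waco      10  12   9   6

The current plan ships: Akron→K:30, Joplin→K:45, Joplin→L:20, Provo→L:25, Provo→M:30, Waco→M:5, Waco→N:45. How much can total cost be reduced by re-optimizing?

110

Current plan cost = 30·5 + 45·2 + 20·6 + 25·14 + 30·15 + 5·9 + 45·6 = 1475.
Optimal plan:
  Akron→K: 30 × 5 = 150
  Joplin→K: 35 × 2 = 70
  Joplin→M: 30 × 3 = 90
  Provo→K: 10 × 11 = 110
  Provo→L: 45 × 14 = 630
  Waco→M: 5 × 9 = 45
  Waco→N: 45 × 6 = 270
Optimal cost = 1365.
Saving = 1475 − 1365 = 110.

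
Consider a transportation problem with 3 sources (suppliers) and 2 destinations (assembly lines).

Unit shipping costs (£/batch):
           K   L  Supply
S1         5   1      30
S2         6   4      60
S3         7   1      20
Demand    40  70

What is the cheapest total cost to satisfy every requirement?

370

An optimal shipping plan:
  S1->L: 30 × £1 = £30
  S2->K: 40 × £6 = £240
  S2->L: 20 × £4 = £80
  S3->L: 20 × £1 = £20
Total = 30 + 240 + 80 + 20 = £370.
(Supply check: S1 ships 30; S2 ships 60; S3 ships 20.)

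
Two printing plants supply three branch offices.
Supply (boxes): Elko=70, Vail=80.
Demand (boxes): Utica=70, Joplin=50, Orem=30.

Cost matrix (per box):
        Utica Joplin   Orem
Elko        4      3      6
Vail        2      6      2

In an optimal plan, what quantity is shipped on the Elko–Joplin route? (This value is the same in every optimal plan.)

Solving gives:
  Elko to Utica: 20 × 4 = 80
  Elko to Joplin: 50 × 3 = 150
  Vail to Utica: 50 × 2 = 100
  Vail to Orem: 30 × 2 = 60
Total cost = 390.
So Elko→Joplin carries 50 boxes.

50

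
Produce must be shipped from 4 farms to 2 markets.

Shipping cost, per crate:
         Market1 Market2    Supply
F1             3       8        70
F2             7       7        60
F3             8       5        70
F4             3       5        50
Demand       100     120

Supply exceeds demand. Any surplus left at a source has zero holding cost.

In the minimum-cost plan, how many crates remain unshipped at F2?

30

Minimum-cost shipments:
  F1->Market1: 70 × 3 = 210
  F2->Market2: 30 × 7 = 210
  F3->Market2: 70 × 5 = 350
  F4->Market1: 30 × 3 = 90
  F4->Market2: 20 × 5 = 100
Total cost = 960.
F2 ships 30 of its 60, leaving 30.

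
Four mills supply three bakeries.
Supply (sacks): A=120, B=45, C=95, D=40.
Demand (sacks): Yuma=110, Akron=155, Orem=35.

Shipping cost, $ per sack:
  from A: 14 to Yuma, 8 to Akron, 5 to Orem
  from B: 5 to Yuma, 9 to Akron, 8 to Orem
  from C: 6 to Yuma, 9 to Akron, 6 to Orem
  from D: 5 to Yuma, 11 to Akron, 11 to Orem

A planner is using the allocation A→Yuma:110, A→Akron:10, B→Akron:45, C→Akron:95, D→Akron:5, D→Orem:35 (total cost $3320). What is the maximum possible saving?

Current plan cost = 110·14 + 10·8 + 45·9 + 95·9 + 5·11 + 35·11 = $3320.
Optimal plan:
  A–Akron: 120 sacks
  B–Yuma: 45 sacks
  C–Yuma: 25 sacks
  C–Akron: 35 sacks
  C–Orem: 35 sacks
  D–Yuma: 40 sacks
Optimal cost = $2060.
Saving = 3320 − 2060 = $1260.

1260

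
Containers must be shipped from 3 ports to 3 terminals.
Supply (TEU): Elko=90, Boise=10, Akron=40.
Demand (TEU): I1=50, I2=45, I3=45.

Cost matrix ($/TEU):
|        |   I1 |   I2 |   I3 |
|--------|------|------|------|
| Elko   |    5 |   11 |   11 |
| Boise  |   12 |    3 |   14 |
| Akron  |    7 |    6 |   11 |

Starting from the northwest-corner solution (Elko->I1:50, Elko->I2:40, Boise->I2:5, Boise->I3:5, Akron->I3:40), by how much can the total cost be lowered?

230

Current plan cost = 50·5 + 40·11 + 5·3 + 5·14 + 40·11 = $1215.
Optimal plan:
  Elko–I1: 50 × $5 = $250
  Elko–I3: 40 × $11 = $440
  Boise–I2: 10 × $3 = $30
  Akron–I2: 35 × $6 = $210
  Akron–I3: 5 × $11 = $55
Optimal cost = $985.
Saving = 1215 − 985 = $230.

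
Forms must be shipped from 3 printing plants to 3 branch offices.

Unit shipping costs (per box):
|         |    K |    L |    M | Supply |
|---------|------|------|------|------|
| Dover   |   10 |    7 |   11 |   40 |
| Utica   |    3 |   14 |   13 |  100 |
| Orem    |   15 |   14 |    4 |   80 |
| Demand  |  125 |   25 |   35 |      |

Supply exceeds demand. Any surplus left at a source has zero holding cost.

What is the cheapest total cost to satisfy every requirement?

An optimal shipping plan:
  Dover to K: 15 × 10 = 150
  Dover to L: 25 × 7 = 175
  Utica to K: 100 × 3 = 300
  Orem to K: 10 × 15 = 150
  Orem to M: 35 × 4 = 140
Total = 150 + 175 + 300 + 150 + 140 = 915.

915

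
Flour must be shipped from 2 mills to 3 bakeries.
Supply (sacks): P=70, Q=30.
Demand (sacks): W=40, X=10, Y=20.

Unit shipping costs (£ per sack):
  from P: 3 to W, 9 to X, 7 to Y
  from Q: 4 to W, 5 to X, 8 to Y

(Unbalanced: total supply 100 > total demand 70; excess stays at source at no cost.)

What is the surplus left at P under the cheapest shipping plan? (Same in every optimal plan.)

Minimum-cost shipments:
  P–W: 40 sacks
  P–Y: 20 sacks
  Q–X: 10 sacks
Total cost = £310.
P ships 60 of its 70, leaving 10.

10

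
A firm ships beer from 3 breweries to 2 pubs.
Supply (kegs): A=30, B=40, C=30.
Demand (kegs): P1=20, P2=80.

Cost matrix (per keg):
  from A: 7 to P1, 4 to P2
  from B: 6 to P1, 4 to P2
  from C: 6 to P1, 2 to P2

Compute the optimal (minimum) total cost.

380

One minimum-cost allocation:
  A–P2: 30 × 4 = 120
  B–P1: 20 × 6 = 120
  B–P2: 20 × 4 = 80
  C–P2: 30 × 2 = 60
Total = 120 + 120 + 80 + 60 = 380.
(Supply check: A ships 30; B ships 40; C ships 30.)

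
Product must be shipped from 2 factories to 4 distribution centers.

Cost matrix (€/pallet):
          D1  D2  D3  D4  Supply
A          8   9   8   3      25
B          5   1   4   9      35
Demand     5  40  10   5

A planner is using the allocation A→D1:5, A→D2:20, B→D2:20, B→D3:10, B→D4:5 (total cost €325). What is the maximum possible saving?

Current plan cost = 5·8 + 20·9 + 20·1 + 10·4 + 5·9 = €325.
Optimal plan:
  A to D1: 5 pallets
  A to D2: 5 pallets
  A to D3: 10 pallets
  A to D4: 5 pallets
  B to D2: 35 pallets
Optimal cost = €215.
Saving = 325 − 215 = €110.

110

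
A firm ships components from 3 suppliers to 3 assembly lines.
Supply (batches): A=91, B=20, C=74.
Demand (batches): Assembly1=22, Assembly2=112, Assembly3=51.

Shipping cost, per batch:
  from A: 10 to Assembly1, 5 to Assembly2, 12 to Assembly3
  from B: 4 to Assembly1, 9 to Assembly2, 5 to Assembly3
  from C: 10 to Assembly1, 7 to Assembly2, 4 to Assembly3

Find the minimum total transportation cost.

906

An optimal shipping plan:
  A->Assembly2: 91 × 5 = 455
  B->Assembly1: 20 × 4 = 80
  C->Assembly1: 2 × 10 = 20
  C->Assembly2: 21 × 7 = 147
  C->Assembly3: 51 × 4 = 204
Total = 455 + 80 + 20 + 147 + 204 = 906.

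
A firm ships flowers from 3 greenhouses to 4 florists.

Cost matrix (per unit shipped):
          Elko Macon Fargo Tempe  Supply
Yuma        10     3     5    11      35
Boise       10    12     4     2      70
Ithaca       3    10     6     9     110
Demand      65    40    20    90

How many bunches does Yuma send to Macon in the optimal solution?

35

Solving gives:
  Yuma→Macon: 35 × 3 = 105
  Boise→Tempe: 70 × 2 = 140
  Ithaca→Elko: 65 × 3 = 195
  Ithaca→Macon: 5 × 10 = 50
  Ithaca→Fargo: 20 × 6 = 120
  Ithaca→Tempe: 20 × 9 = 180
Total cost = 790.
So Yuma→Macon carries 35 bunches.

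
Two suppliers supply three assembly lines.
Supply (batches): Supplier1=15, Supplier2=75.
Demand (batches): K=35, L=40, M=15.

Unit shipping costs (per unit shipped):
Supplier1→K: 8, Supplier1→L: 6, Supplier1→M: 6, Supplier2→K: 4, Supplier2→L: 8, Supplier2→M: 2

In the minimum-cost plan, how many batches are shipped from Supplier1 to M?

0

Solving gives:
  Supplier1–L: 15 × 6 = 90
  Supplier2–K: 35 × 4 = 140
  Supplier2–L: 25 × 8 = 200
  Supplier2–M: 15 × 2 = 30
Total cost = 460.
The route Supplier1→M is not used.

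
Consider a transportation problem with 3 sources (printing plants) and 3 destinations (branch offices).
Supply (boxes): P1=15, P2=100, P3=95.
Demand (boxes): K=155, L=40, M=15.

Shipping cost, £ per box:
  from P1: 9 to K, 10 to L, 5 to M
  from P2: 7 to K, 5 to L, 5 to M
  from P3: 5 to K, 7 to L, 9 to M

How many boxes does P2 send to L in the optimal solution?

40

The minimum-cost plan:
  P1→M: 15 boxes
  P2→K: 60 boxes
  P2→L: 40 boxes
  P3→K: 95 boxes
Total cost = £1170.
So P2→L carries 40 boxes.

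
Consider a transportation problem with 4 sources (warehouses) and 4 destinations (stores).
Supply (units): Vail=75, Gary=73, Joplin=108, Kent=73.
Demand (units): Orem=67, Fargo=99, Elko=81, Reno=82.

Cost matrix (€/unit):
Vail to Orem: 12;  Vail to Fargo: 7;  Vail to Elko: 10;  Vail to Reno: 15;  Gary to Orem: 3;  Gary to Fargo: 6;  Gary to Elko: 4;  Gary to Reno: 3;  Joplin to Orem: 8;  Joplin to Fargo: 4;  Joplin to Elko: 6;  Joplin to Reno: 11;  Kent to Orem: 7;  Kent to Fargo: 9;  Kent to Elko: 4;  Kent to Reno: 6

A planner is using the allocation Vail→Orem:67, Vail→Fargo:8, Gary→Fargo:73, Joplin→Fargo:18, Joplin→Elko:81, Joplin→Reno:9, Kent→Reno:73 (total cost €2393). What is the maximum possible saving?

605

Current plan cost = 67·12 + 8·7 + 73·6 + 18·4 + 81·6 + 9·11 + 73·6 = €2393.
Optimal plan:
  Vail->Fargo: 75 × €7 = €525
  Gary->Reno: 73 × €3 = €219
  Joplin->Orem: 67 × €8 = €536
  Joplin->Fargo: 24 × €4 = €96
  Joplin->Elko: 17 × €6 = €102
  Kent->Elko: 64 × €4 = €256
  Kent->Reno: 9 × €6 = €54
Optimal cost = €1788.
Saving = 2393 − 1788 = €605.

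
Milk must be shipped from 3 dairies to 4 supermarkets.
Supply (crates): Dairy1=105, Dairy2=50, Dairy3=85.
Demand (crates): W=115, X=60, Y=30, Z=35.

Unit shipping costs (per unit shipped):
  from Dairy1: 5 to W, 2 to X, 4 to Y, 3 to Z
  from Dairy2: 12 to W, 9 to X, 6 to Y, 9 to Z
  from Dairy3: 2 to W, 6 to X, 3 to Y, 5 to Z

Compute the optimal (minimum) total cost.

Optimal allocation:
  Dairy1→W: 30 crates
  Dairy1→X: 60 crates
  Dairy1→Z: 15 crates
  Dairy2→Y: 30 crates
  Dairy2→Z: 20 crates
  Dairy3→W: 85 crates
Total cost = 845.

845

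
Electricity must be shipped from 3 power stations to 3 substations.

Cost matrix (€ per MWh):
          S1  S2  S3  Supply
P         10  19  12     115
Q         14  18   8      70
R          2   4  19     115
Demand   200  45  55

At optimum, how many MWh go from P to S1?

The minimum-cost plan:
  P→S1: 115 MWh
  Q→S1: 15 MWh
  Q→S3: 55 MWh
  R→S1: 70 MWh
  R→S2: 45 MWh
Total cost = €2120.
So P→S1 carries 115 MWh.

115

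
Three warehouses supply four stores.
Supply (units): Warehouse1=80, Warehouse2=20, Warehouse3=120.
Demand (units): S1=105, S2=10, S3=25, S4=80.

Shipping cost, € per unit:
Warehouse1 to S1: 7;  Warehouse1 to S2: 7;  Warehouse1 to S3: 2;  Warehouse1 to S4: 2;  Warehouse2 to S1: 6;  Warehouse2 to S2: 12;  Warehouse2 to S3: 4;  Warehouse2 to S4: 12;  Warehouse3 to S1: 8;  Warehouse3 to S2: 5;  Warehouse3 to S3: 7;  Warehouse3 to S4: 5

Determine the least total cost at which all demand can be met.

One minimum-cost allocation:
  Warehouse1 to S3: 25 × €2 = €50
  Warehouse1 to S4: 55 × €2 = €110
  Warehouse2 to S1: 20 × €6 = €120
  Warehouse3 to S1: 85 × €8 = €680
  Warehouse3 to S2: 10 × €5 = €50
  Warehouse3 to S4: 25 × €5 = €125
Total = 50 + 110 + 120 + 680 + 50 + 125 = €1135.

1135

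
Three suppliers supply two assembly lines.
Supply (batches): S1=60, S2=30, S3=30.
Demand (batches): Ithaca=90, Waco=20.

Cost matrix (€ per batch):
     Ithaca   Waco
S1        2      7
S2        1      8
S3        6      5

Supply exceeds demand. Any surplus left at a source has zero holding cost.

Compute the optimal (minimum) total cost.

Optimal allocation:
  S1→Ithaca: 60 × €2 = €120
  S2→Ithaca: 30 × €1 = €30
  S3→Waco: 20 × €5 = €100
Total = 120 + 30 + 100 = €250.

250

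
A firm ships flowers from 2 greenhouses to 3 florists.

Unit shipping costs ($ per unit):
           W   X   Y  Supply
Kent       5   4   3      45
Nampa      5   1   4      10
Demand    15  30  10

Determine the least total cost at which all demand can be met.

195

Optimal allocation:
  Kent->W: 15 bunches
  Kent->X: 20 bunches
  Kent->Y: 10 bunches
  Nampa->X: 10 bunches
Total cost = $195.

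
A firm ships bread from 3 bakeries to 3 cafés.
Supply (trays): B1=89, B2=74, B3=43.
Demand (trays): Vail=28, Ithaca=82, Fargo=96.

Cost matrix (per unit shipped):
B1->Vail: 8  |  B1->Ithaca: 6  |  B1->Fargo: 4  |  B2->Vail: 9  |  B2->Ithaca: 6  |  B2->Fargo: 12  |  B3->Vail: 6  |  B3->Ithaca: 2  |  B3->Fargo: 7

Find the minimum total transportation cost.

1005

Optimal allocation:
  B1 to Fargo: 89 trays
  B2 to Vail: 28 trays
  B2 to Ithaca: 46 trays
  B3 to Ithaca: 36 trays
  B3 to Fargo: 7 trays
Total cost = 1005.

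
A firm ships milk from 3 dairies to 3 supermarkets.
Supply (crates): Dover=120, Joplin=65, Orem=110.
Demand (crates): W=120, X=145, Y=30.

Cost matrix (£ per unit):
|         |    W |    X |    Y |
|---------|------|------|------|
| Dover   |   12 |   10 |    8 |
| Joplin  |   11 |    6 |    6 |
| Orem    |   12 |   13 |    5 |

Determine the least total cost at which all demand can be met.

Optimal allocation:
  Dover→W: 40 × £12 = £480
  Dover→X: 80 × £10 = £800
  Joplin→X: 65 × £6 = £390
  Orem→W: 80 × £12 = £960
  Orem→Y: 30 × £5 = £150
Total = 480 + 800 + 390 + 960 + 150 = £2780.
(Supply check: Dover ships 120; Joplin ships 65; Orem ships 110.)

2780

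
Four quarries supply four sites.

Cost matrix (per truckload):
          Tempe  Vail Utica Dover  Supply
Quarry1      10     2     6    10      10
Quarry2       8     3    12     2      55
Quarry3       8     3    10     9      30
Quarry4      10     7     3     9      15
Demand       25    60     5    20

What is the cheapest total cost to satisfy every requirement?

445

One minimum-cost allocation:
  Quarry1->Vail: 10 × 2 = 20
  Quarry2->Vail: 35 × 3 = 105
  Quarry2->Dover: 20 × 2 = 40
  Quarry3->Tempe: 15 × 8 = 120
  Quarry3->Vail: 15 × 3 = 45
  Quarry4->Tempe: 10 × 10 = 100
  Quarry4->Utica: 5 × 3 = 15
Total = 20 + 105 + 40 + 120 + 45 + 100 + 15 = 445.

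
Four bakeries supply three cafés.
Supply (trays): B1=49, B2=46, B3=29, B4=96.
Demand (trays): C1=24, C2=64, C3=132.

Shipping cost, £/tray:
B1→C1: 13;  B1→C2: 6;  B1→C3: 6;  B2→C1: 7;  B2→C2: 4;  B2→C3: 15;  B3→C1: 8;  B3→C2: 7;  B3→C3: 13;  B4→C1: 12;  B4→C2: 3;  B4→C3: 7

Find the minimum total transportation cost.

One minimum-cost allocation:
  B1→C3: 49 × £6 = £294
  B2→C2: 46 × £4 = £184
  B3→C1: 24 × £8 = £192
  B3→C2: 5 × £7 = £35
  B4→C2: 13 × £3 = £39
  B4→C3: 83 × £7 = £581
Total = 294 + 184 + 192 + 35 + 39 + 581 = £1325.
(Supply check: B1 ships 49; B2 ships 46; B3 ships 29; B4 ships 96.)

1325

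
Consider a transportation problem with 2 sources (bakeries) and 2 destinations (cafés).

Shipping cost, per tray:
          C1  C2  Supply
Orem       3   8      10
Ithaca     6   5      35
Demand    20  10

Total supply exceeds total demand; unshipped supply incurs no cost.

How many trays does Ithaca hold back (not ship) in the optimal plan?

15

Minimum-cost shipments:
  Orem–C1: 10 × 3 = 30
  Ithaca–C1: 10 × 6 = 60
  Ithaca–C2: 10 × 5 = 50
Total cost = 140.
Ithaca ships 20 of its 35, leaving 15.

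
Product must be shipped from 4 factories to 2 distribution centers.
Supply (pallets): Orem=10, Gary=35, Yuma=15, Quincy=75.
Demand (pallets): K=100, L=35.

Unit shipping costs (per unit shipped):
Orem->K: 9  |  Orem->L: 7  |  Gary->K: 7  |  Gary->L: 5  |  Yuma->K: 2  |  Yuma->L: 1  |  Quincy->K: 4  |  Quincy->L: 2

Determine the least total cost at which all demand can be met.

595

An optimal shipping plan:
  Orem–K: 10 pallets
  Gary–K: 35 pallets
  Yuma–K: 15 pallets
  Quincy–K: 40 pallets
  Quincy–L: 35 pallets
Total cost = 595.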